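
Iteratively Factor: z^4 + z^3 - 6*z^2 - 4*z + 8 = (z + 2)*(z^3 - z^2 - 4*z + 4) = (z - 1)*(z + 2)*(z^2 - 4) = (z - 1)*(z + 2)^2*(z - 2)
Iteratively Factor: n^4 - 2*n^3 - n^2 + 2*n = (n + 1)*(n^3 - 3*n^2 + 2*n) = (n - 1)*(n + 1)*(n^2 - 2*n) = (n - 2)*(n - 1)*(n + 1)*(n)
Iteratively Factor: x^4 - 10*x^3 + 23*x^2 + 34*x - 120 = (x + 2)*(x^3 - 12*x^2 + 47*x - 60) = (x - 5)*(x + 2)*(x^2 - 7*x + 12) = (x - 5)*(x - 3)*(x + 2)*(x - 4)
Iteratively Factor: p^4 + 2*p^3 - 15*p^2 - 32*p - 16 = (p + 1)*(p^3 + p^2 - 16*p - 16) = (p - 4)*(p + 1)*(p^2 + 5*p + 4) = (p - 4)*(p + 1)^2*(p + 4)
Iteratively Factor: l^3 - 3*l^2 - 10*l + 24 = (l + 3)*(l^2 - 6*l + 8) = (l - 2)*(l + 3)*(l - 4)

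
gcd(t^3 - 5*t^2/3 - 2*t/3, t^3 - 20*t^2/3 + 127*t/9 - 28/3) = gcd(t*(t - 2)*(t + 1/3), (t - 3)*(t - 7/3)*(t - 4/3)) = 1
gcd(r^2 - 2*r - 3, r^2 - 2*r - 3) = r^2 - 2*r - 3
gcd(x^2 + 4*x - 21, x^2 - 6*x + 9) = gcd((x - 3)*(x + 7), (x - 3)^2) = x - 3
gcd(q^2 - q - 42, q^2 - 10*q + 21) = q - 7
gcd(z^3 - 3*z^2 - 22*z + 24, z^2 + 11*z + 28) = z + 4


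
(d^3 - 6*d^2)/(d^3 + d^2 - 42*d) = d/(d + 7)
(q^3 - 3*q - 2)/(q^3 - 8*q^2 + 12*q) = (q^2 + 2*q + 1)/(q*(q - 6))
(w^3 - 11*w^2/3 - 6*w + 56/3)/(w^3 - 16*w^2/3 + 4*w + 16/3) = (3*w + 7)/(3*w + 2)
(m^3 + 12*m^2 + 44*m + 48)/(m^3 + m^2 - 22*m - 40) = (m + 6)/(m - 5)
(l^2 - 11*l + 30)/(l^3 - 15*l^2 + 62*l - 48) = (l - 5)/(l^2 - 9*l + 8)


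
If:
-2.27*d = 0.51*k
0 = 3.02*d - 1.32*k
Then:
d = 0.00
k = 0.00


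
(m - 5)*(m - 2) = m^2 - 7*m + 10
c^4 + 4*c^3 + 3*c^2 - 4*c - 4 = (c - 1)*(c + 1)*(c + 2)^2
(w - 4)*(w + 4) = w^2 - 16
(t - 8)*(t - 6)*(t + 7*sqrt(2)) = t^3 - 14*t^2 + 7*sqrt(2)*t^2 - 98*sqrt(2)*t + 48*t + 336*sqrt(2)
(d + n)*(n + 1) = d*n + d + n^2 + n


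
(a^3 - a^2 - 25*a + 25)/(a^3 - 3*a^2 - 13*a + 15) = (a + 5)/(a + 3)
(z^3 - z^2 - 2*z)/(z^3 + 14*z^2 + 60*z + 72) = z*(z^2 - z - 2)/(z^3 + 14*z^2 + 60*z + 72)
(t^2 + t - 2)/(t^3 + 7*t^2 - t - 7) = (t + 2)/(t^2 + 8*t + 7)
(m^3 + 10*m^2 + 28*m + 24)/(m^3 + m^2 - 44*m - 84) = (m + 2)/(m - 7)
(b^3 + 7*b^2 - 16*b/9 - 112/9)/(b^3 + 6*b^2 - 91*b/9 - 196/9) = (3*b - 4)/(3*b - 7)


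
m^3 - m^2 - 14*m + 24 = (m - 3)*(m - 2)*(m + 4)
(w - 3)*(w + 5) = w^2 + 2*w - 15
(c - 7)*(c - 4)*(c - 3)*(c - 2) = c^4 - 16*c^3 + 89*c^2 - 206*c + 168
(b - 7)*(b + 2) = b^2 - 5*b - 14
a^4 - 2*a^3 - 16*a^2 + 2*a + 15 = (a - 5)*(a - 1)*(a + 1)*(a + 3)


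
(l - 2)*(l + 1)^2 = l^3 - 3*l - 2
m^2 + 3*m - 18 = (m - 3)*(m + 6)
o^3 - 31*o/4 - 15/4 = (o - 3)*(o + 1/2)*(o + 5/2)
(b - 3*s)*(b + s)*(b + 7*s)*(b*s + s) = b^4*s + 5*b^3*s^2 + b^3*s - 17*b^2*s^3 + 5*b^2*s^2 - 21*b*s^4 - 17*b*s^3 - 21*s^4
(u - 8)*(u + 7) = u^2 - u - 56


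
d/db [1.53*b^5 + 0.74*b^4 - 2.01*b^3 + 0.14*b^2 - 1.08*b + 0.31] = 7.65*b^4 + 2.96*b^3 - 6.03*b^2 + 0.28*b - 1.08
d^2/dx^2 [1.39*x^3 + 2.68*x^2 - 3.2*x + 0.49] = 8.34*x + 5.36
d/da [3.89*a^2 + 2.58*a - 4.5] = 7.78*a + 2.58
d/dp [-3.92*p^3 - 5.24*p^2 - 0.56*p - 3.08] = -11.76*p^2 - 10.48*p - 0.56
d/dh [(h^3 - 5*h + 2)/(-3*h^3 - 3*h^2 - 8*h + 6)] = (-3*h^4 - 46*h^3 + 21*h^2 + 12*h - 14)/(9*h^6 + 18*h^5 + 57*h^4 + 12*h^3 + 28*h^2 - 96*h + 36)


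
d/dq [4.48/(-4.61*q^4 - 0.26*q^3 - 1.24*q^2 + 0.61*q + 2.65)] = (82.6112*q^3 + 3.4944*q^2 + 11.1104*q - 2.7328)/(4.61*q^4 + 0.26*q^3 + 1.24*q^2 - 0.61*q - 2.65)^2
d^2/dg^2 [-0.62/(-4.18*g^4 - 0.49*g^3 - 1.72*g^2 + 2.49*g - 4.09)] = (-(31.0992*g^2 + 1.8228*g + 2.1328)*(4.18*g^4 + 0.49*g^3 + 1.72*g^2 - 2.49*g + 4.09) + 0.62*(16.72*g^3 + 1.47*g^2 + 3.44*g - 2.49)*(33.44*g^3 + 2.94*g^2 + 6.88*g - 4.98))/(4.18*g^4 + 0.49*g^3 + 1.72*g^2 - 2.49*g + 4.09)^3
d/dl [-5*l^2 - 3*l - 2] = -10*l - 3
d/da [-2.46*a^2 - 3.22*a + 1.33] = -4.92*a - 3.22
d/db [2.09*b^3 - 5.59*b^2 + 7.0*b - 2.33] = 6.27*b^2 - 11.18*b + 7.0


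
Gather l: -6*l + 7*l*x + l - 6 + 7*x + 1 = l*(7*x - 5) + 7*x - 5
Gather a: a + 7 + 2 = a + 9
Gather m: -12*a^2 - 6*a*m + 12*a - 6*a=-12*a^2 - 6*a*m + 6*a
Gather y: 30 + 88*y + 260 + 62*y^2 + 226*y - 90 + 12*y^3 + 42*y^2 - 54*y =12*y^3 + 104*y^2 + 260*y + 200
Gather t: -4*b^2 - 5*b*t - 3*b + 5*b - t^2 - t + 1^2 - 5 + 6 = -4*b^2 + 2*b - t^2 + t*(-5*b - 1) + 2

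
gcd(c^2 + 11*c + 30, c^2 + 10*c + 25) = c + 5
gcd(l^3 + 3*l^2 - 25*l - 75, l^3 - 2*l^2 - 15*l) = l^2 - 2*l - 15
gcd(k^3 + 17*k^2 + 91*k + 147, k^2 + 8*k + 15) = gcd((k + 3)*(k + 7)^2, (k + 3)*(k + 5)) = k + 3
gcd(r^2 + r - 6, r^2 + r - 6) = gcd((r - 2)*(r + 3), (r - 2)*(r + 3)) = r^2 + r - 6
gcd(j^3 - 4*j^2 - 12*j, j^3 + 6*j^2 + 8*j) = j^2 + 2*j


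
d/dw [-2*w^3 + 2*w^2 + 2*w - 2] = -6*w^2 + 4*w + 2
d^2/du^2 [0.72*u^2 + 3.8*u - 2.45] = 1.44000000000000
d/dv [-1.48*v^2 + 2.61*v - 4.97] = 2.61 - 2.96*v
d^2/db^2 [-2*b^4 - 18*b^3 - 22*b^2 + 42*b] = -24*b^2 - 108*b - 44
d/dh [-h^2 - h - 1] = -2*h - 1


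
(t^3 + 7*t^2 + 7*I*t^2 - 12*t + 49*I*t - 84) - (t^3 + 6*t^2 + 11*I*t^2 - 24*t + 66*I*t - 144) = t^2 - 4*I*t^2 + 12*t - 17*I*t + 60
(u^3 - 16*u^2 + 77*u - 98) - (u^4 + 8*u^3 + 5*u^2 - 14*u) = -u^4 - 7*u^3 - 21*u^2 + 91*u - 98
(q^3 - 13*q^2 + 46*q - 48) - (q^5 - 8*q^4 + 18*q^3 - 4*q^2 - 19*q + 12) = -q^5 + 8*q^4 - 17*q^3 - 9*q^2 + 65*q - 60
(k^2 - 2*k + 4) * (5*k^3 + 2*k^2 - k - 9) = 5*k^5 - 8*k^4 + 15*k^3 + k^2 + 14*k - 36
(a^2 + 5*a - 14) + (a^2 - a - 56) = 2*a^2 + 4*a - 70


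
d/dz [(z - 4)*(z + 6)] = 2*z + 2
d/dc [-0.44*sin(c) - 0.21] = -0.44*cos(c)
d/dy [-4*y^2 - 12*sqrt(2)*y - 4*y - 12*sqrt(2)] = -8*y - 12*sqrt(2) - 4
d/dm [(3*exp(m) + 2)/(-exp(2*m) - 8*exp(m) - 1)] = (3*exp(2*m) + 4*exp(m) + 13)*exp(m)/(exp(4*m) + 16*exp(3*m) + 66*exp(2*m) + 16*exp(m) + 1)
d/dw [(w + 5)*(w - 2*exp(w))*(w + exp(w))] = (w + 5)*(w - 2*exp(w))*(exp(w) + 1) - (w + 5)*(w + exp(w))*(2*exp(w) - 1) + (w - 2*exp(w))*(w + exp(w))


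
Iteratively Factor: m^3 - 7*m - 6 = (m + 2)*(m^2 - 2*m - 3) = (m + 1)*(m + 2)*(m - 3)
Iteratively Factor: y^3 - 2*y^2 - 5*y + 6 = (y - 3)*(y^2 + y - 2) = (y - 3)*(y + 2)*(y - 1)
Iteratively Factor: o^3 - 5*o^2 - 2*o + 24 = (o + 2)*(o^2 - 7*o + 12) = (o - 3)*(o + 2)*(o - 4)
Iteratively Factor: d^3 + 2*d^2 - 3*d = (d)*(d^2 + 2*d - 3) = d*(d - 1)*(d + 3)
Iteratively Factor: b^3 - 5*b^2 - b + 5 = (b - 5)*(b^2 - 1) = (b - 5)*(b - 1)*(b + 1)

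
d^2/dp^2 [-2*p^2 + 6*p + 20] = -4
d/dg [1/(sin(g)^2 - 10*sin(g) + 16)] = 2*(5 - sin(g))*cos(g)/(sin(g)^2 - 10*sin(g) + 16)^2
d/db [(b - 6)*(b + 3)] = 2*b - 3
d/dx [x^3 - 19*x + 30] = 3*x^2 - 19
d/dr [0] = 0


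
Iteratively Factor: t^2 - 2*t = (t - 2)*(t)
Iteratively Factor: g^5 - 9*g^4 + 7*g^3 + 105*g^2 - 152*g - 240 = (g - 4)*(g^4 - 5*g^3 - 13*g^2 + 53*g + 60) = (g - 4)*(g + 3)*(g^3 - 8*g^2 + 11*g + 20) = (g - 4)*(g + 1)*(g + 3)*(g^2 - 9*g + 20) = (g - 5)*(g - 4)*(g + 1)*(g + 3)*(g - 4)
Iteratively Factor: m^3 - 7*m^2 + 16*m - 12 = (m - 3)*(m^2 - 4*m + 4) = (m - 3)*(m - 2)*(m - 2)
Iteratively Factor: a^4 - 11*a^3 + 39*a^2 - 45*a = (a - 3)*(a^3 - 8*a^2 + 15*a) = (a - 3)^2*(a^2 - 5*a) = a*(a - 3)^2*(a - 5)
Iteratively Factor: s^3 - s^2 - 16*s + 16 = (s - 1)*(s^2 - 16) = (s - 4)*(s - 1)*(s + 4)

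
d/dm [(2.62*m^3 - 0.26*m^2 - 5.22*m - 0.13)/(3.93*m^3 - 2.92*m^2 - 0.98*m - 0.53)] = (-3.5527136788005e-15*m^5 - 6.6286*m^4 + 35.894*m^3 - 17.6207*m^2 - 0.4836*m + 2.6392)/(15.4449*m^6 - 22.9512*m^5 + 0.823599999999999*m^4 + 1.5574*m^3 + 4.0556*m^2 + 1.0388*m + 0.2809)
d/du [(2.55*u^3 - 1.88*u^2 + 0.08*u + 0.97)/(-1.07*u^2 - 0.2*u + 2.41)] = (-2.7285*u^4 - 1.02*u^3 + 18.8981*u^2 - 6.9858*u + 0.3868)/(1.1449*u^4 + 0.428*u^3 - 5.1174*u^2 - 0.964*u + 5.8081)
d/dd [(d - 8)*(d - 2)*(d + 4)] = 3*d^2 - 12*d - 24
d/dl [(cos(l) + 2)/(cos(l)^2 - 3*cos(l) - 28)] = (cos(l)^2 + 4*cos(l) + 22)*sin(l)/(sin(l)^2 + 3*cos(l) + 27)^2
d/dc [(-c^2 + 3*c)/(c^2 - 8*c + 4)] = (5*c^2 - 8*c + 12)/(c^4 - 16*c^3 + 72*c^2 - 64*c + 16)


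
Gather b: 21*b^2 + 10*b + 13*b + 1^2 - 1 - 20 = 21*b^2 + 23*b - 20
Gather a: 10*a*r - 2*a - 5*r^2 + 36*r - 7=a*(10*r - 2) - 5*r^2 + 36*r - 7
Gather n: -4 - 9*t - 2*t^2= -2*t^2 - 9*t - 4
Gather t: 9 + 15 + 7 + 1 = 32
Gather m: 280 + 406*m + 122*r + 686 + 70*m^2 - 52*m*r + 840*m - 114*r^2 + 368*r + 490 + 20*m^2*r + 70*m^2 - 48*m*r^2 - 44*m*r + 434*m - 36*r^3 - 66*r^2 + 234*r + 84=m^2*(20*r + 140) + m*(-48*r^2 - 96*r + 1680) - 36*r^3 - 180*r^2 + 724*r + 1540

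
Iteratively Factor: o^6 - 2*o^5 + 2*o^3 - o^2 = (o - 1)*(o^5 - o^4 - o^3 + o^2) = o*(o - 1)*(o^4 - o^3 - o^2 + o) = o*(o - 1)^2*(o^3 - o) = o^2*(o - 1)^2*(o^2 - 1) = o^2*(o - 1)^3*(o + 1)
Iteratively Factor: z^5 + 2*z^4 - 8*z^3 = (z)*(z^4 + 2*z^3 - 8*z^2) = z^2*(z^3 + 2*z^2 - 8*z) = z^3*(z^2 + 2*z - 8) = z^3*(z + 4)*(z - 2)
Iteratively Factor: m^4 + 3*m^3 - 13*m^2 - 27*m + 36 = (m - 3)*(m^3 + 6*m^2 + 5*m - 12) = (m - 3)*(m + 3)*(m^2 + 3*m - 4) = (m - 3)*(m + 3)*(m + 4)*(m - 1)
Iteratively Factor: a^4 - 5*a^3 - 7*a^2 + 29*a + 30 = (a - 3)*(a^3 - 2*a^2 - 13*a - 10) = (a - 3)*(a + 1)*(a^2 - 3*a - 10) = (a - 3)*(a + 1)*(a + 2)*(a - 5)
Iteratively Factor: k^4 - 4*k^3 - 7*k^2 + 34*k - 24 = (k + 3)*(k^3 - 7*k^2 + 14*k - 8) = (k - 1)*(k + 3)*(k^2 - 6*k + 8) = (k - 4)*(k - 1)*(k + 3)*(k - 2)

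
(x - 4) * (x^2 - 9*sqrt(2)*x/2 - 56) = x^3 - 9*sqrt(2)*x^2/2 - 4*x^2 - 56*x + 18*sqrt(2)*x + 224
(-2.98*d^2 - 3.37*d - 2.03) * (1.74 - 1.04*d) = 3.0992*d^3 - 1.6804*d^2 - 3.7526*d - 3.5322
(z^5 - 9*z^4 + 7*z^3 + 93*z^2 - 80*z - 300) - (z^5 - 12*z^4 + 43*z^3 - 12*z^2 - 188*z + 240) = 3*z^4 - 36*z^3 + 105*z^2 + 108*z - 540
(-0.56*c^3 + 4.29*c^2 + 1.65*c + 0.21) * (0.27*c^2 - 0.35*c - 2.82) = -0.1512*c^5 + 1.3543*c^4 + 0.5232*c^3 - 12.6186*c^2 - 4.7265*c - 0.5922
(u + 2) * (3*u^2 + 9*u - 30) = 3*u^3 + 15*u^2 - 12*u - 60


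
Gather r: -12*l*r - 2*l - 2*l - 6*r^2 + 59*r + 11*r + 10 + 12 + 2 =-4*l - 6*r^2 + r*(70 - 12*l) + 24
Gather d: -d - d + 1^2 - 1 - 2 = -2*d - 2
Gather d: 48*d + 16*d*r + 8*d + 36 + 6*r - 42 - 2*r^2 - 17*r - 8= d*(16*r + 56) - 2*r^2 - 11*r - 14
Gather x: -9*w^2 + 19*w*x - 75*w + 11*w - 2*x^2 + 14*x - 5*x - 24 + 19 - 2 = -9*w^2 - 64*w - 2*x^2 + x*(19*w + 9) - 7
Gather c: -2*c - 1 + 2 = 1 - 2*c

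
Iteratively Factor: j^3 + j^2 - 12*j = (j)*(j^2 + j - 12) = j*(j - 3)*(j + 4)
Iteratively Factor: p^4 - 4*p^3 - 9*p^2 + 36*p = (p + 3)*(p^3 - 7*p^2 + 12*p) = (p - 4)*(p + 3)*(p^2 - 3*p) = (p - 4)*(p - 3)*(p + 3)*(p)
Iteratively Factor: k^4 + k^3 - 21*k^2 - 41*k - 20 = (k - 5)*(k^3 + 6*k^2 + 9*k + 4) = (k - 5)*(k + 1)*(k^2 + 5*k + 4) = (k - 5)*(k + 1)*(k + 4)*(k + 1)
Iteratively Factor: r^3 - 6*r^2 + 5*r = (r - 5)*(r^2 - r) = r*(r - 5)*(r - 1)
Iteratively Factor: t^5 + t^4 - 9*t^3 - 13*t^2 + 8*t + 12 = (t + 2)*(t^4 - t^3 - 7*t^2 + t + 6) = (t + 2)^2*(t^3 - 3*t^2 - t + 3) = (t + 1)*(t + 2)^2*(t^2 - 4*t + 3) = (t - 3)*(t + 1)*(t + 2)^2*(t - 1)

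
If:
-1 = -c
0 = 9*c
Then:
No Solution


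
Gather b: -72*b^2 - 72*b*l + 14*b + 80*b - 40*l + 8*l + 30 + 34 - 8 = -72*b^2 + b*(94 - 72*l) - 32*l + 56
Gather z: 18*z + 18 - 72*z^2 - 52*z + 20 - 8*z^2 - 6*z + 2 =-80*z^2 - 40*z + 40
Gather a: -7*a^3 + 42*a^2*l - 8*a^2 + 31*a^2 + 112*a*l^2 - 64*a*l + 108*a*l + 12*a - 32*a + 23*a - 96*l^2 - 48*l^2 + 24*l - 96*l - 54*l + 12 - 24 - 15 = -7*a^3 + a^2*(42*l + 23) + a*(112*l^2 + 44*l + 3) - 144*l^2 - 126*l - 27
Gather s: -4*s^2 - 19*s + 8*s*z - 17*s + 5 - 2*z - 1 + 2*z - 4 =-4*s^2 + s*(8*z - 36)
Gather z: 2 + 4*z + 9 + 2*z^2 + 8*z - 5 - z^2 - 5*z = z^2 + 7*z + 6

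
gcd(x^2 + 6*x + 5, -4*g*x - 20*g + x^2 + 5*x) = x + 5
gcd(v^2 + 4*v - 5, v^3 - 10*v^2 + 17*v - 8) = v - 1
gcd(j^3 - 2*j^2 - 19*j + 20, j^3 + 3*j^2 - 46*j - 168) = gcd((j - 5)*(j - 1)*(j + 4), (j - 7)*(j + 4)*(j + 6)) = j + 4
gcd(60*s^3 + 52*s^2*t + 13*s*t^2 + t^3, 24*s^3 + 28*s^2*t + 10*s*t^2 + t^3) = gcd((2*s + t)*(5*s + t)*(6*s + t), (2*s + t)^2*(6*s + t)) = 12*s^2 + 8*s*t + t^2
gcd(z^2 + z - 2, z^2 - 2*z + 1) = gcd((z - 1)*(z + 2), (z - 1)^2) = z - 1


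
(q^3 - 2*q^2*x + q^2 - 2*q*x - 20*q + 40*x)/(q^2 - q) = (q^3 - 2*q^2*x + q^2 - 2*q*x - 20*q + 40*x)/(q*(q - 1))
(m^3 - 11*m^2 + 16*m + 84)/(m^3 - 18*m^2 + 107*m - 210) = (m + 2)/(m - 5)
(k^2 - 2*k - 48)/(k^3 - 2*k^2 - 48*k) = 1/k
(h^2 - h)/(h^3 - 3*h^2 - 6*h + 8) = h/(h^2 - 2*h - 8)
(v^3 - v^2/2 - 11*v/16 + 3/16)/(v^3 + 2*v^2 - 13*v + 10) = (v^2 + v/2 - 3/16)/(v^2 + 3*v - 10)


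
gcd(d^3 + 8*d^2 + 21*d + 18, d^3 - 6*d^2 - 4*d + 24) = d + 2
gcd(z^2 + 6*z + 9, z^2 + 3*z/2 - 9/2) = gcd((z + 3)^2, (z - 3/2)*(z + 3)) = z + 3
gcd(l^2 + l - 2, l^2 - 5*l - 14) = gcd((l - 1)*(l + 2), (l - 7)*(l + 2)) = l + 2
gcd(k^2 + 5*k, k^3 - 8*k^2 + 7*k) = k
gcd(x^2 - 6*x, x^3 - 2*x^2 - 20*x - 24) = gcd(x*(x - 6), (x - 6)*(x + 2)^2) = x - 6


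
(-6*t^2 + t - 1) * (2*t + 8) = -12*t^3 - 46*t^2 + 6*t - 8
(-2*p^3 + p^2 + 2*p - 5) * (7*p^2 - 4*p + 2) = -14*p^5 + 15*p^4 + 6*p^3 - 41*p^2 + 24*p - 10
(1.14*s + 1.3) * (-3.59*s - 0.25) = -4.0926*s^2 - 4.952*s - 0.325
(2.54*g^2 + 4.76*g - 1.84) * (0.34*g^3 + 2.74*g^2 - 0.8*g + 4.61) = 0.8636*g^5 + 8.578*g^4 + 10.3848*g^3 + 2.8598*g^2 + 23.4156*g - 8.4824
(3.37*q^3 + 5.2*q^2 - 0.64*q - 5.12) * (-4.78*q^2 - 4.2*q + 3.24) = -16.1086*q^5 - 39.01*q^4 - 7.862*q^3 + 44.0096*q^2 + 19.4304*q - 16.5888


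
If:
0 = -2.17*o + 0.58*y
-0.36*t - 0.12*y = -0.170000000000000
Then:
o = 0.267281105990783*y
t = 0.472222222222222 - 0.333333333333333*y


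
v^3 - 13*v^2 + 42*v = v*(v - 7)*(v - 6)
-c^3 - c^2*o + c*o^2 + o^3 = (-c + o)*(c + o)^2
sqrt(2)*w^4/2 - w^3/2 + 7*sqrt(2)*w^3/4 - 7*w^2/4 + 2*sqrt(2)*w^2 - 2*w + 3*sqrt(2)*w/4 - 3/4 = (w/2 + 1/2)*(w + 3/2)*(w - sqrt(2)/2)*(sqrt(2)*w + sqrt(2))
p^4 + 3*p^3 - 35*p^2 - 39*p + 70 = (p - 5)*(p - 1)*(p + 2)*(p + 7)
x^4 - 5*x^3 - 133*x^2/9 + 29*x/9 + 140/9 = (x - 7)*(x - 1)*(x + 4/3)*(x + 5/3)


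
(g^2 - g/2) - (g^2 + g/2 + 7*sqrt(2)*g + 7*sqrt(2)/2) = -7*sqrt(2)*g - g - 7*sqrt(2)/2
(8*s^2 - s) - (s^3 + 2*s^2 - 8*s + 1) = -s^3 + 6*s^2 + 7*s - 1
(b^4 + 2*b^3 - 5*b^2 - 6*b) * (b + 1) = b^5 + 3*b^4 - 3*b^3 - 11*b^2 - 6*b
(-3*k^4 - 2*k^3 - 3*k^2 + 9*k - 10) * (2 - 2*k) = 6*k^5 - 2*k^4 + 2*k^3 - 24*k^2 + 38*k - 20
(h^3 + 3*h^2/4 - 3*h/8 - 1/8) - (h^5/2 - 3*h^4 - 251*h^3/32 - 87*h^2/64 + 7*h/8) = -h^5/2 + 3*h^4 + 283*h^3/32 + 135*h^2/64 - 5*h/4 - 1/8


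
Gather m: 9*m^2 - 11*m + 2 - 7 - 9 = 9*m^2 - 11*m - 14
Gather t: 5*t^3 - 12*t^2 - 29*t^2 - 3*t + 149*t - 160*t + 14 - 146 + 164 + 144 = 5*t^3 - 41*t^2 - 14*t + 176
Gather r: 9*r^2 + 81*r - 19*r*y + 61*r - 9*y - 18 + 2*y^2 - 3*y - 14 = 9*r^2 + r*(142 - 19*y) + 2*y^2 - 12*y - 32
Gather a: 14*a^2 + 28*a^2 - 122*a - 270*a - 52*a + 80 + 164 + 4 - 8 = 42*a^2 - 444*a + 240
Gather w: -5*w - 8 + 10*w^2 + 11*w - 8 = 10*w^2 + 6*w - 16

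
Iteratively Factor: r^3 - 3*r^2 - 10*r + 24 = (r - 4)*(r^2 + r - 6) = (r - 4)*(r + 3)*(r - 2)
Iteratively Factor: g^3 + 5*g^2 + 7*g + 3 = (g + 1)*(g^2 + 4*g + 3) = (g + 1)*(g + 3)*(g + 1)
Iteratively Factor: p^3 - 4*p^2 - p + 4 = (p - 4)*(p^2 - 1) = (p - 4)*(p - 1)*(p + 1)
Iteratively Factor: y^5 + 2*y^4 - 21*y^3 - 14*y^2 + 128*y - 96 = (y - 1)*(y^4 + 3*y^3 - 18*y^2 - 32*y + 96) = (y - 2)*(y - 1)*(y^3 + 5*y^2 - 8*y - 48) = (y - 2)*(y - 1)*(y + 4)*(y^2 + y - 12) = (y - 3)*(y - 2)*(y - 1)*(y + 4)*(y + 4)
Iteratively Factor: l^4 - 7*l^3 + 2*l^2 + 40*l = (l - 4)*(l^3 - 3*l^2 - 10*l) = l*(l - 4)*(l^2 - 3*l - 10) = l*(l - 5)*(l - 4)*(l + 2)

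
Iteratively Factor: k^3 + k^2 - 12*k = (k)*(k^2 + k - 12) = k*(k - 3)*(k + 4)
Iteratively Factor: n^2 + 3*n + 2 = (n + 2)*(n + 1)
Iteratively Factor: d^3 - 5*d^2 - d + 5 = (d - 5)*(d^2 - 1) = (d - 5)*(d - 1)*(d + 1)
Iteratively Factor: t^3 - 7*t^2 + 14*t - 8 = (t - 1)*(t^2 - 6*t + 8) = (t - 4)*(t - 1)*(t - 2)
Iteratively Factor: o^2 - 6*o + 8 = (o - 4)*(o - 2)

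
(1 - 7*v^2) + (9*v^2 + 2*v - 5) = 2*v^2 + 2*v - 4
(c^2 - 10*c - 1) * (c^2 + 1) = c^4 - 10*c^3 - 10*c - 1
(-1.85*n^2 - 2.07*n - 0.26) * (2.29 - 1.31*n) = 2.4235*n^3 - 1.5248*n^2 - 4.3997*n - 0.5954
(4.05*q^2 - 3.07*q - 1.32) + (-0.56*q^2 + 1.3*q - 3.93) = 3.49*q^2 - 1.77*q - 5.25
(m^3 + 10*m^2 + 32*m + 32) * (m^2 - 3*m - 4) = m^5 + 7*m^4 - 2*m^3 - 104*m^2 - 224*m - 128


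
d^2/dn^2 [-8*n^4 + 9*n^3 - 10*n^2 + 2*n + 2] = -96*n^2 + 54*n - 20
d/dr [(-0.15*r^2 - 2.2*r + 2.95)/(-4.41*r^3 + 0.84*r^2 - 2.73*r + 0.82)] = (-0.6615*r^4 - 19.404*r^3 + 41.286*r^2 - 5.202*r + 6.2495)/(19.4481*r^6 - 7.4088*r^5 + 24.7842*r^4 - 11.8188*r^3 + 8.8305*r^2 - 4.4772*r + 0.6724)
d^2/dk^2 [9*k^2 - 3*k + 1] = 18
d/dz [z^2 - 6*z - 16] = 2*z - 6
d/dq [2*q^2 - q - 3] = 4*q - 1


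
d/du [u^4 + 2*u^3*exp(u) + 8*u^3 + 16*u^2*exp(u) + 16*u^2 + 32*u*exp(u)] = 2*u^3*exp(u) + 4*u^3 + 22*u^2*exp(u) + 24*u^2 + 64*u*exp(u) + 32*u + 32*exp(u)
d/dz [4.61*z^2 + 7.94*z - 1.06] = 9.22*z + 7.94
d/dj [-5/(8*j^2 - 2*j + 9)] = 10*(8*j - 1)/(8*j^2 - 2*j + 9)^2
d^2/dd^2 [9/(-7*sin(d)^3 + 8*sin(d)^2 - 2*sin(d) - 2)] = 9*(441*sin(d)^6 - 616*sin(d)^5 - 304*sin(d)^4 + 722*sin(d)^3 - 400*sin(d)^2 + 176*sin(d) - 40)/(7*sin(d)^3 - 8*sin(d)^2 + 2*sin(d) + 2)^3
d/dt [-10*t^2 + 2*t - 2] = 2 - 20*t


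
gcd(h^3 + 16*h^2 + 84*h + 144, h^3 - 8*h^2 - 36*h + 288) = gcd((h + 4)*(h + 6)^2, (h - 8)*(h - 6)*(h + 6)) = h + 6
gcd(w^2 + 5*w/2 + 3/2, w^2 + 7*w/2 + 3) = w + 3/2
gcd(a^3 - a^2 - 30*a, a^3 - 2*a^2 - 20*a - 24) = a - 6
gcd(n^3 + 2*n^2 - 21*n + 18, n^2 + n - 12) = n - 3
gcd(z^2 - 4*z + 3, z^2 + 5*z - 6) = z - 1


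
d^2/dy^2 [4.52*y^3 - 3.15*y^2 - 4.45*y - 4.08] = 27.12*y - 6.3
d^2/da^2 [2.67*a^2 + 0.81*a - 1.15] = 5.34000000000000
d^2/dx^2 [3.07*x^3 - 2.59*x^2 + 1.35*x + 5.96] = 18.42*x - 5.18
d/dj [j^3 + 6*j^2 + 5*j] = 3*j^2 + 12*j + 5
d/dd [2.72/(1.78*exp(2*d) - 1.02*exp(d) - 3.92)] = (2.7744 - 9.6832*exp(d))*exp(d)/(-1.78*exp(2*d) + 1.02*exp(d) + 3.92)^2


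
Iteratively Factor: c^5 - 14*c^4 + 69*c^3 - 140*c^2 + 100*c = (c - 5)*(c^4 - 9*c^3 + 24*c^2 - 20*c) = (c - 5)*(c - 2)*(c^3 - 7*c^2 + 10*c) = (c - 5)^2*(c - 2)*(c^2 - 2*c) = c*(c - 5)^2*(c - 2)*(c - 2)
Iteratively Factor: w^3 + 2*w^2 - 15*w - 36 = (w + 3)*(w^2 - w - 12) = (w + 3)^2*(w - 4)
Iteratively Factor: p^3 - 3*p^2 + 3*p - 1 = (p - 1)*(p^2 - 2*p + 1) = (p - 1)^2*(p - 1)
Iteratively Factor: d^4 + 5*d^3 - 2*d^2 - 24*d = (d - 2)*(d^3 + 7*d^2 + 12*d) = d*(d - 2)*(d^2 + 7*d + 12) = d*(d - 2)*(d + 3)*(d + 4)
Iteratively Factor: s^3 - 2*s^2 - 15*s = (s - 5)*(s^2 + 3*s) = s*(s - 5)*(s + 3)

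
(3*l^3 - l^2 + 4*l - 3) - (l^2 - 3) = 3*l^3 - 2*l^2 + 4*l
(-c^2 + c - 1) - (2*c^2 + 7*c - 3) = -3*c^2 - 6*c + 2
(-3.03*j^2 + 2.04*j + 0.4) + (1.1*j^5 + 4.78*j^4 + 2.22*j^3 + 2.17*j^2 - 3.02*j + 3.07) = 1.1*j^5 + 4.78*j^4 + 2.22*j^3 - 0.86*j^2 - 0.98*j + 3.47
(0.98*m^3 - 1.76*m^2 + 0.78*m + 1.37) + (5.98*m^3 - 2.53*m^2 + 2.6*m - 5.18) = 6.96*m^3 - 4.29*m^2 + 3.38*m - 3.81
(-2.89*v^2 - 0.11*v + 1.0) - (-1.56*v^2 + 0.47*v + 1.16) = -1.33*v^2 - 0.58*v - 0.16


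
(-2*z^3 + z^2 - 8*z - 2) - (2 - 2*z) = -2*z^3 + z^2 - 6*z - 4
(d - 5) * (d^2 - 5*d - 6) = d^3 - 10*d^2 + 19*d + 30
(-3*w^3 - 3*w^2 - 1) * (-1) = 3*w^3 + 3*w^2 + 1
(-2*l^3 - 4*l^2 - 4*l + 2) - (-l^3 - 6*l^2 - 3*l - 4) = -l^3 + 2*l^2 - l + 6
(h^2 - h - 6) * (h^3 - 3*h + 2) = h^5 - h^4 - 9*h^3 + 5*h^2 + 16*h - 12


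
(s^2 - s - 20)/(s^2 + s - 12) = (s - 5)/(s - 3)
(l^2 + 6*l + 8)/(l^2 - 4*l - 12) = (l + 4)/(l - 6)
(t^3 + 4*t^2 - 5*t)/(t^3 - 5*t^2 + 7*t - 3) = t*(t + 5)/(t^2 - 4*t + 3)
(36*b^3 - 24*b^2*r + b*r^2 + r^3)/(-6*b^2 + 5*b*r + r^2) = (6*b^2 - 5*b*r + r^2)/(-b + r)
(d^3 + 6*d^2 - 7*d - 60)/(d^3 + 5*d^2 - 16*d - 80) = (d - 3)/(d - 4)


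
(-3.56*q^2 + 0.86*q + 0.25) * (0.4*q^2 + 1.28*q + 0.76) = -1.424*q^4 - 4.2128*q^3 - 1.5048*q^2 + 0.9736*q + 0.19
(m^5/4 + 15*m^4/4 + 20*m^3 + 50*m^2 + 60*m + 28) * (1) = m^5/4 + 15*m^4/4 + 20*m^3 + 50*m^2 + 60*m + 28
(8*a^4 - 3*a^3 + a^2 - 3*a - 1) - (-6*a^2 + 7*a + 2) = 8*a^4 - 3*a^3 + 7*a^2 - 10*a - 3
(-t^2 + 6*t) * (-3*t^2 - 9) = 3*t^4 - 18*t^3 + 9*t^2 - 54*t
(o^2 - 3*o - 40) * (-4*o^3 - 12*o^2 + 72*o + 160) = -4*o^5 + 268*o^3 + 424*o^2 - 3360*o - 6400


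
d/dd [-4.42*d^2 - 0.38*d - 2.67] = -8.84*d - 0.38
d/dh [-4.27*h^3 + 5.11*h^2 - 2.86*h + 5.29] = -12.81*h^2 + 10.22*h - 2.86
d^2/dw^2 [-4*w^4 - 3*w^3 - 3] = 6*w*(-8*w - 3)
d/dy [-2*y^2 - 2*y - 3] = -4*y - 2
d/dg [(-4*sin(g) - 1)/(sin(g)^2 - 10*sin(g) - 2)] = 2*(sin(g) - cos(2*g))*cos(g)/(sin(g)^2 - 10*sin(g) - 2)^2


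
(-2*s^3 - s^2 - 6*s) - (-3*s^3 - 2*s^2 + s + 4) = s^3 + s^2 - 7*s - 4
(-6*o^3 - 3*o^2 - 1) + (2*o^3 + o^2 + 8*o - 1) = -4*o^3 - 2*o^2 + 8*o - 2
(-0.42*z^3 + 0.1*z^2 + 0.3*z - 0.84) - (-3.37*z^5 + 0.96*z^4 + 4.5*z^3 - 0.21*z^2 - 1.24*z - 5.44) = 3.37*z^5 - 0.96*z^4 - 4.92*z^3 + 0.31*z^2 + 1.54*z + 4.6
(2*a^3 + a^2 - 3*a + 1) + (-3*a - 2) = 2*a^3 + a^2 - 6*a - 1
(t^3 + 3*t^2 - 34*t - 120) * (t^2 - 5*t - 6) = t^5 - 2*t^4 - 55*t^3 + 32*t^2 + 804*t + 720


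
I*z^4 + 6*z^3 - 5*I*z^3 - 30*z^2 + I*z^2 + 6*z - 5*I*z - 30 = (z - 5)*(z - 6*I)*(z + I)*(I*z + 1)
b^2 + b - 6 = (b - 2)*(b + 3)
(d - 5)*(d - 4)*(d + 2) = d^3 - 7*d^2 + 2*d + 40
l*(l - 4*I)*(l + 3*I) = l^3 - I*l^2 + 12*l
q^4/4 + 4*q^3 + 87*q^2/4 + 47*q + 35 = (q/2 + 1)^2*(q + 5)*(q + 7)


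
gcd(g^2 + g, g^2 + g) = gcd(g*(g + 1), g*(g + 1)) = g^2 + g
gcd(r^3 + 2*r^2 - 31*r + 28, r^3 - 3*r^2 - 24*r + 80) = r - 4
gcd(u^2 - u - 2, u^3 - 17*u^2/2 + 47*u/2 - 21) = u - 2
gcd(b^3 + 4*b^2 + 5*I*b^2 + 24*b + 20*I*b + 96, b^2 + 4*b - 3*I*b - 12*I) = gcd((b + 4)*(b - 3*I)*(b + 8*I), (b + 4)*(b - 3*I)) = b^2 + b*(4 - 3*I) - 12*I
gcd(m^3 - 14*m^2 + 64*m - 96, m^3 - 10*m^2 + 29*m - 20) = m - 4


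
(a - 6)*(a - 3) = a^2 - 9*a + 18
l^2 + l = l*(l + 1)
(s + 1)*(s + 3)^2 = s^3 + 7*s^2 + 15*s + 9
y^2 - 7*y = y*(y - 7)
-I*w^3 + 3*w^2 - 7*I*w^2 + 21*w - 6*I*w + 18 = (w + 6)*(w + 3*I)*(-I*w - I)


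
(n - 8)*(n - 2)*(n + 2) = n^3 - 8*n^2 - 4*n + 32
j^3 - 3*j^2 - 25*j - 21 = (j - 7)*(j + 1)*(j + 3)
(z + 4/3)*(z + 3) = z^2 + 13*z/3 + 4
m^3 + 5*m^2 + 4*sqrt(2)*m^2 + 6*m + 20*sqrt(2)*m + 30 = (m + 5)*(m + sqrt(2))*(m + 3*sqrt(2))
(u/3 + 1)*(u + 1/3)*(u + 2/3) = u^3/3 + 4*u^2/3 + 29*u/27 + 2/9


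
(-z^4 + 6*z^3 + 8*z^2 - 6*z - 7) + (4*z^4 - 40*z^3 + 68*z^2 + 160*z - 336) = 3*z^4 - 34*z^3 + 76*z^2 + 154*z - 343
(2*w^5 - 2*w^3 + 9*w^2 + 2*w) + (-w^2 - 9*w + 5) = 2*w^5 - 2*w^3 + 8*w^2 - 7*w + 5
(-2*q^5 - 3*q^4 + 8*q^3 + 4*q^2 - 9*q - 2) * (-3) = 6*q^5 + 9*q^4 - 24*q^3 - 12*q^2 + 27*q + 6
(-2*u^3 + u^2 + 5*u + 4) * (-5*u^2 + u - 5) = 10*u^5 - 7*u^4 - 14*u^3 - 20*u^2 - 21*u - 20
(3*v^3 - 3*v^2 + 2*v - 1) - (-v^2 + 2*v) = 3*v^3 - 2*v^2 - 1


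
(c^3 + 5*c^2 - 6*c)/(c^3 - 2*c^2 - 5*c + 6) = c*(c + 6)/(c^2 - c - 6)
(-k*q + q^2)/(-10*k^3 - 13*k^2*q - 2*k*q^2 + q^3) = q*(k - q)/(10*k^3 + 13*k^2*q + 2*k*q^2 - q^3)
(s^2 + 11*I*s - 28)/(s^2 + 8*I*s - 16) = (s + 7*I)/(s + 4*I)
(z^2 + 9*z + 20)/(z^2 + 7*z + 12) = (z + 5)/(z + 3)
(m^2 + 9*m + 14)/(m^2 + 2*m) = (m + 7)/m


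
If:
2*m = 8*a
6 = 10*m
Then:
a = 3/20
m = 3/5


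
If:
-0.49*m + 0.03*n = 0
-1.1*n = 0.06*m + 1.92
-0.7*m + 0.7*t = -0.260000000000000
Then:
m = -0.11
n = -1.74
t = -0.48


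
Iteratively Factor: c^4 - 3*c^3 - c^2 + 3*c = (c + 1)*(c^3 - 4*c^2 + 3*c) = c*(c + 1)*(c^2 - 4*c + 3) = c*(c - 3)*(c + 1)*(c - 1)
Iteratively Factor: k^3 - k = (k + 1)*(k^2 - k) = k*(k + 1)*(k - 1)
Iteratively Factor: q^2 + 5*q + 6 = (q + 2)*(q + 3)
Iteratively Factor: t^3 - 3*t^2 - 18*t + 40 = (t + 4)*(t^2 - 7*t + 10) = (t - 5)*(t + 4)*(t - 2)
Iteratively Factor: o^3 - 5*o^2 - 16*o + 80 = (o + 4)*(o^2 - 9*o + 20) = (o - 4)*(o + 4)*(o - 5)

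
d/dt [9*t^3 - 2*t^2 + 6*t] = 27*t^2 - 4*t + 6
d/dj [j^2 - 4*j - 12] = 2*j - 4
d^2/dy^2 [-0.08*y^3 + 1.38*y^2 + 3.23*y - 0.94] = 2.76 - 0.48*y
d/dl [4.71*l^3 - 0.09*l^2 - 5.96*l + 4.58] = 14.13*l^2 - 0.18*l - 5.96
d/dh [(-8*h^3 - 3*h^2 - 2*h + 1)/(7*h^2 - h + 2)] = (-56*h^4 + 16*h^3 - 31*h^2 - 26*h - 3)/(49*h^4 - 14*h^3 + 29*h^2 - 4*h + 4)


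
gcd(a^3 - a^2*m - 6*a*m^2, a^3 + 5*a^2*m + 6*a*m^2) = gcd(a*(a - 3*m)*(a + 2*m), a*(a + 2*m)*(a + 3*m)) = a^2 + 2*a*m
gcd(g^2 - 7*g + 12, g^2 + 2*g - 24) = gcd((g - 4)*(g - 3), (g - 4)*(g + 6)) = g - 4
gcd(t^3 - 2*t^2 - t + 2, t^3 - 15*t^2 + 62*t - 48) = t - 1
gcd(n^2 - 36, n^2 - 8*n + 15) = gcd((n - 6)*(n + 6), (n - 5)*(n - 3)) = 1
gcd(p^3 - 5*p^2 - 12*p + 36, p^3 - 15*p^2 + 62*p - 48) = p - 6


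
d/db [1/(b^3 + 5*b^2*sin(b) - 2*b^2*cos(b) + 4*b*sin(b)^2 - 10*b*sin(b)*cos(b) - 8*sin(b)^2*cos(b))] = (-2*b^2*sin(b) - 5*b^2*cos(b) - 3*b^2 - 10*b*sin(b) - 4*b*sin(2*b) + 4*b*cos(b) + 10*b*cos(2*b) - 2*sin(b) + 5*sin(2*b) + 6*sin(3*b) + 2*cos(2*b) - 2)/((b + sin(b))^2*(b + 4*sin(b))^2*(b - 2*cos(b))^2)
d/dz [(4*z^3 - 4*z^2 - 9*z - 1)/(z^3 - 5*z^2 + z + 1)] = 2*(-8*z^4 + 13*z^3 - 17*z^2 - 9*z - 4)/(z^6 - 10*z^5 + 27*z^4 - 8*z^3 - 9*z^2 + 2*z + 1)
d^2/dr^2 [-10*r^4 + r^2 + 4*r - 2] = 2 - 120*r^2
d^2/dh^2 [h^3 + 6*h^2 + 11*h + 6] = 6*h + 12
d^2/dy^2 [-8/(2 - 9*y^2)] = 144*(27*y^2 + 2)/(9*y^2 - 2)^3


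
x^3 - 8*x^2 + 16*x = x*(x - 4)^2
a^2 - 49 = (a - 7)*(a + 7)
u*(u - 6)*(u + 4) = u^3 - 2*u^2 - 24*u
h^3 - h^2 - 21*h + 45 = (h - 3)^2*(h + 5)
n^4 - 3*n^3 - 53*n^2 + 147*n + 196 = (n - 7)*(n - 4)*(n + 1)*(n + 7)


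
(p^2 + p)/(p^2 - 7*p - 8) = p/(p - 8)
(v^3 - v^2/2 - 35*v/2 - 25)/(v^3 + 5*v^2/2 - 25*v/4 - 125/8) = 4*(v^2 - 3*v - 10)/(4*v^2 - 25)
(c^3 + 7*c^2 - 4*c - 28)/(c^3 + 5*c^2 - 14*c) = (c + 2)/c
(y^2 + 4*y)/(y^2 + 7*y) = (y + 4)/(y + 7)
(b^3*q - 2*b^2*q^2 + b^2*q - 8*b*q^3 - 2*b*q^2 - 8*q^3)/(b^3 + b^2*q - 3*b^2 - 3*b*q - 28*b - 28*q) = q*(-b^3 + 2*b^2*q - b^2 + 8*b*q^2 + 2*b*q + 8*q^2)/(-b^3 - b^2*q + 3*b^2 + 3*b*q + 28*b + 28*q)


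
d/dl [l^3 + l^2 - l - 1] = 3*l^2 + 2*l - 1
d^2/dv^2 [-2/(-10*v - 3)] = 400/(10*v + 3)^3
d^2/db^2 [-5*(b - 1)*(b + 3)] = -10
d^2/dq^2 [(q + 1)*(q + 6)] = 2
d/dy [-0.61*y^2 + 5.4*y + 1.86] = 5.4 - 1.22*y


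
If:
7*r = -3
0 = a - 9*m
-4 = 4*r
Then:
No Solution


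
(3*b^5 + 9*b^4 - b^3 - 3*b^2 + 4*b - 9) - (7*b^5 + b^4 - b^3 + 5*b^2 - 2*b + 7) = -4*b^5 + 8*b^4 - 8*b^2 + 6*b - 16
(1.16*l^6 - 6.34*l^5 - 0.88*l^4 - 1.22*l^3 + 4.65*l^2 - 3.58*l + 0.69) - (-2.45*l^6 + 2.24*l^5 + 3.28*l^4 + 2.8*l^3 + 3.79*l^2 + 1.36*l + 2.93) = 3.61*l^6 - 8.58*l^5 - 4.16*l^4 - 4.02*l^3 + 0.86*l^2 - 4.94*l - 2.24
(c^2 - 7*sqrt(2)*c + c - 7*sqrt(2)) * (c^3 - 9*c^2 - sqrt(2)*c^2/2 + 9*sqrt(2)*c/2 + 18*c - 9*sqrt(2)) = c^5 - 15*sqrt(2)*c^4/2 - 8*c^4 + 16*c^3 + 60*sqrt(2)*c^3 - 135*sqrt(2)*c^2/2 - 38*c^2 - 135*sqrt(2)*c + 63*c + 126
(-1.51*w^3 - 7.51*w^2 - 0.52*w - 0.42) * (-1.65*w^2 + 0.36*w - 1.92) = 2.4915*w^5 + 11.8479*w^4 + 1.0536*w^3 + 14.925*w^2 + 0.8472*w + 0.8064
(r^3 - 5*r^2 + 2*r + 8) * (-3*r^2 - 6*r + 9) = -3*r^5 + 9*r^4 + 33*r^3 - 81*r^2 - 30*r + 72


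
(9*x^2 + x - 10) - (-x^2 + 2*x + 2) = 10*x^2 - x - 12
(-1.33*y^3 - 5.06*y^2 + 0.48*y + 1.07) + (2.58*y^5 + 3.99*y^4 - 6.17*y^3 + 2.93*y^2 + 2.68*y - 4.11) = 2.58*y^5 + 3.99*y^4 - 7.5*y^3 - 2.13*y^2 + 3.16*y - 3.04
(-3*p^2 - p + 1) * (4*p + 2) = -12*p^3 - 10*p^2 + 2*p + 2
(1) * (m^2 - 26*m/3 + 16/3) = m^2 - 26*m/3 + 16/3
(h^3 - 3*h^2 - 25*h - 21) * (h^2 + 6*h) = h^5 + 3*h^4 - 43*h^3 - 171*h^2 - 126*h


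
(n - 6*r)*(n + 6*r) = n^2 - 36*r^2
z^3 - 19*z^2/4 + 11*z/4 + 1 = (z - 4)*(z - 1)*(z + 1/4)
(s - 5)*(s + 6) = s^2 + s - 30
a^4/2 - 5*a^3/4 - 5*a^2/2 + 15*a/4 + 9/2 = (a/2 + 1/2)*(a - 3)*(a - 2)*(a + 3/2)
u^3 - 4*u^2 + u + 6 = (u - 3)*(u - 2)*(u + 1)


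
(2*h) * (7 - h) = -2*h^2 + 14*h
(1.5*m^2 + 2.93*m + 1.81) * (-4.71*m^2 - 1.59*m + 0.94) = -7.065*m^4 - 16.1853*m^3 - 11.7738*m^2 - 0.1237*m + 1.7014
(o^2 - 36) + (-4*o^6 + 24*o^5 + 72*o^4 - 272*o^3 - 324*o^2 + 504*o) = -4*o^6 + 24*o^5 + 72*o^4 - 272*o^3 - 323*o^2 + 504*o - 36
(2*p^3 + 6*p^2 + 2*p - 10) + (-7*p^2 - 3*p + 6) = 2*p^3 - p^2 - p - 4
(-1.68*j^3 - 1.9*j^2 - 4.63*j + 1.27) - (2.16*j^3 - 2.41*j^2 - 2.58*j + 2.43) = -3.84*j^3 + 0.51*j^2 - 2.05*j - 1.16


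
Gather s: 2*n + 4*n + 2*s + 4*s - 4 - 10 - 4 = 6*n + 6*s - 18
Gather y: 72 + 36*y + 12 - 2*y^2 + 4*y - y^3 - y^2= -y^3 - 3*y^2 + 40*y + 84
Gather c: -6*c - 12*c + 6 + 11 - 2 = 15 - 18*c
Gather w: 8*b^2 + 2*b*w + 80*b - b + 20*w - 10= 8*b^2 + 79*b + w*(2*b + 20) - 10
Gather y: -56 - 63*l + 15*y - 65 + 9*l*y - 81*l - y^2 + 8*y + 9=-144*l - y^2 + y*(9*l + 23) - 112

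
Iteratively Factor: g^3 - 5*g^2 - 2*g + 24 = (g + 2)*(g^2 - 7*g + 12) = (g - 3)*(g + 2)*(g - 4)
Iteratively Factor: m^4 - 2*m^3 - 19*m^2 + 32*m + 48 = (m + 1)*(m^3 - 3*m^2 - 16*m + 48) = (m - 3)*(m + 1)*(m^2 - 16) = (m - 4)*(m - 3)*(m + 1)*(m + 4)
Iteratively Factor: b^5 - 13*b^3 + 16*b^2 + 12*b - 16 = (b - 2)*(b^4 + 2*b^3 - 9*b^2 - 2*b + 8) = (b - 2)*(b + 1)*(b^3 + b^2 - 10*b + 8) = (b - 2)*(b - 1)*(b + 1)*(b^2 + 2*b - 8) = (b - 2)^2*(b - 1)*(b + 1)*(b + 4)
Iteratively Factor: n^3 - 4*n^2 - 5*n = (n + 1)*(n^2 - 5*n) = n*(n + 1)*(n - 5)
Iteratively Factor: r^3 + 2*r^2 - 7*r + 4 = (r - 1)*(r^2 + 3*r - 4) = (r - 1)*(r + 4)*(r - 1)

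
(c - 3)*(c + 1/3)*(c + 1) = c^3 - 5*c^2/3 - 11*c/3 - 1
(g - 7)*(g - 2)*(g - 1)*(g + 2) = g^4 - 8*g^3 + 3*g^2 + 32*g - 28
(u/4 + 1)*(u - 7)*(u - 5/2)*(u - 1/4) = u^4/4 - 23*u^3/16 - 153*u^2/32 + 601*u/32 - 35/8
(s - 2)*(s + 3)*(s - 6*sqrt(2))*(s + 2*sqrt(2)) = s^4 - 4*sqrt(2)*s^3 + s^3 - 30*s^2 - 4*sqrt(2)*s^2 - 24*s + 24*sqrt(2)*s + 144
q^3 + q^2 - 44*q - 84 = (q - 7)*(q + 2)*(q + 6)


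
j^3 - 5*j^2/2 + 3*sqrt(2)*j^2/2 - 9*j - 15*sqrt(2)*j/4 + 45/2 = (j - 5/2)*(j - 3*sqrt(2)/2)*(j + 3*sqrt(2))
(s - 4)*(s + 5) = s^2 + s - 20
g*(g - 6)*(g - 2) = g^3 - 8*g^2 + 12*g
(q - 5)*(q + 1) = q^2 - 4*q - 5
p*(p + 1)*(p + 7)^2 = p^4 + 15*p^3 + 63*p^2 + 49*p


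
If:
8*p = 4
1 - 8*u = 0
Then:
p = 1/2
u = 1/8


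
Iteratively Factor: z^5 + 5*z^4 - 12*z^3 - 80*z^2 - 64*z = (z)*(z^4 + 5*z^3 - 12*z^2 - 80*z - 64) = z*(z + 4)*(z^3 + z^2 - 16*z - 16) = z*(z + 4)^2*(z^2 - 3*z - 4) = z*(z - 4)*(z + 4)^2*(z + 1)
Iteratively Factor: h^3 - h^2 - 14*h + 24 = (h - 2)*(h^2 + h - 12) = (h - 2)*(h + 4)*(h - 3)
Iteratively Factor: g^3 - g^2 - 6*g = (g - 3)*(g^2 + 2*g) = g*(g - 3)*(g + 2)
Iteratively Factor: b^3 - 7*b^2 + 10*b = (b)*(b^2 - 7*b + 10) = b*(b - 2)*(b - 5)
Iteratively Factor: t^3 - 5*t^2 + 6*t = (t - 2)*(t^2 - 3*t) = (t - 3)*(t - 2)*(t)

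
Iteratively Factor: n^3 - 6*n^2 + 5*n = (n - 1)*(n^2 - 5*n) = n*(n - 1)*(n - 5)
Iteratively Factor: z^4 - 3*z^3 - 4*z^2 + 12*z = (z - 3)*(z^3 - 4*z) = (z - 3)*(z + 2)*(z^2 - 2*z) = (z - 3)*(z - 2)*(z + 2)*(z)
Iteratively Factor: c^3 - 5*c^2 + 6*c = (c)*(c^2 - 5*c + 6) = c*(c - 2)*(c - 3)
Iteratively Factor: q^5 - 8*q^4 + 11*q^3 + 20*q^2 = (q)*(q^4 - 8*q^3 + 11*q^2 + 20*q) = q^2*(q^3 - 8*q^2 + 11*q + 20) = q^2*(q - 4)*(q^2 - 4*q - 5) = q^2*(q - 4)*(q + 1)*(q - 5)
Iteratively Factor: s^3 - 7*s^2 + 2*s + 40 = (s - 4)*(s^2 - 3*s - 10) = (s - 5)*(s - 4)*(s + 2)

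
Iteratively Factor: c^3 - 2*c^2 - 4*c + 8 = (c + 2)*(c^2 - 4*c + 4) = (c - 2)*(c + 2)*(c - 2)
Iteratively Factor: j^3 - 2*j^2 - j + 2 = (j + 1)*(j^2 - 3*j + 2) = (j - 1)*(j + 1)*(j - 2)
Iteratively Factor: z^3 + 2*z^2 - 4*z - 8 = (z - 2)*(z^2 + 4*z + 4) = (z - 2)*(z + 2)*(z + 2)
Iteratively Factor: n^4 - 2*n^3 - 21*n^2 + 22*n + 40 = (n + 1)*(n^3 - 3*n^2 - 18*n + 40) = (n - 5)*(n + 1)*(n^2 + 2*n - 8) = (n - 5)*(n + 1)*(n + 4)*(n - 2)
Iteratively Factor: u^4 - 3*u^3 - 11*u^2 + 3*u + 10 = (u - 5)*(u^3 + 2*u^2 - u - 2) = (u - 5)*(u + 1)*(u^2 + u - 2) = (u - 5)*(u - 1)*(u + 1)*(u + 2)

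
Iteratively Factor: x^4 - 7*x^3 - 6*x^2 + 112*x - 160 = (x + 4)*(x^3 - 11*x^2 + 38*x - 40) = (x - 4)*(x + 4)*(x^2 - 7*x + 10) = (x - 5)*(x - 4)*(x + 4)*(x - 2)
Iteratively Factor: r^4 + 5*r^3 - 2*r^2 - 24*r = (r - 2)*(r^3 + 7*r^2 + 12*r) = (r - 2)*(r + 4)*(r^2 + 3*r) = r*(r - 2)*(r + 4)*(r + 3)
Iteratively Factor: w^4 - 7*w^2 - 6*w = (w + 2)*(w^3 - 2*w^2 - 3*w) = (w - 3)*(w + 2)*(w^2 + w) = w*(w - 3)*(w + 2)*(w + 1)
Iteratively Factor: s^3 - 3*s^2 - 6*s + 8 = (s + 2)*(s^2 - 5*s + 4) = (s - 4)*(s + 2)*(s - 1)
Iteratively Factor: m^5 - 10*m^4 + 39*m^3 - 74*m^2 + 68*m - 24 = (m - 2)*(m^4 - 8*m^3 + 23*m^2 - 28*m + 12) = (m - 2)^2*(m^3 - 6*m^2 + 11*m - 6) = (m - 2)^2*(m - 1)*(m^2 - 5*m + 6) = (m - 3)*(m - 2)^2*(m - 1)*(m - 2)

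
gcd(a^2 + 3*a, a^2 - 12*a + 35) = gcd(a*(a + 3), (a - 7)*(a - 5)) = 1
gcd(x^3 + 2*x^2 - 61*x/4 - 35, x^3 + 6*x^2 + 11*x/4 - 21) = x + 7/2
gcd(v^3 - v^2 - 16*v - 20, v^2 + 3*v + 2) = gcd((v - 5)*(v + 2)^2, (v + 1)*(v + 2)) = v + 2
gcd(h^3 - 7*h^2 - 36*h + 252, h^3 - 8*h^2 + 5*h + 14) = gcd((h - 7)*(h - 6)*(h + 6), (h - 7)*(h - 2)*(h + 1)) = h - 7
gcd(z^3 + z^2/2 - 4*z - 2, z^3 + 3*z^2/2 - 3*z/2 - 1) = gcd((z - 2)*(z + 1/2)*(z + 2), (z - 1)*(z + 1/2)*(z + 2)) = z^2 + 5*z/2 + 1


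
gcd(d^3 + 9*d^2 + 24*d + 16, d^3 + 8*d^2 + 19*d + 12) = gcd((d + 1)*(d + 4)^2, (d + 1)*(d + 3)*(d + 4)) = d^2 + 5*d + 4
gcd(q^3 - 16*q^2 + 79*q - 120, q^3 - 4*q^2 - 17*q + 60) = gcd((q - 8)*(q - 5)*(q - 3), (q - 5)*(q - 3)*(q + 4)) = q^2 - 8*q + 15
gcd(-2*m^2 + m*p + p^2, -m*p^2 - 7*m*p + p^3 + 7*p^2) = -m + p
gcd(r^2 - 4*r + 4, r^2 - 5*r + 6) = r - 2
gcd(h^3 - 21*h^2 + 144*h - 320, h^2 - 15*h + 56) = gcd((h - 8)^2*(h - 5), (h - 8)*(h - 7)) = h - 8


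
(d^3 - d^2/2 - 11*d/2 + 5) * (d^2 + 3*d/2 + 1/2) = d^5 + d^4 - 23*d^3/4 - 7*d^2/2 + 19*d/4 + 5/2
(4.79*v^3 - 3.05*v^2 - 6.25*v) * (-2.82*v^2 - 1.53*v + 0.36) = -13.5078*v^5 + 1.2723*v^4 + 24.0159*v^3 + 8.4645*v^2 - 2.25*v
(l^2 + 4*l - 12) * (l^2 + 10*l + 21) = l^4 + 14*l^3 + 49*l^2 - 36*l - 252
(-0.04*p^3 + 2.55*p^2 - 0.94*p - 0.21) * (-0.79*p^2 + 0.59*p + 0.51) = 0.0316*p^5 - 2.0381*p^4 + 2.2267*p^3 + 0.9118*p^2 - 0.6033*p - 0.1071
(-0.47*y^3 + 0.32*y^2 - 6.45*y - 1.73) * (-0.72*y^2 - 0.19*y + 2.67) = 0.3384*y^5 - 0.1411*y^4 + 3.3283*y^3 + 3.3255*y^2 - 16.8928*y - 4.6191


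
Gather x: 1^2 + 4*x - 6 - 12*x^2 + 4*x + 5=-12*x^2 + 8*x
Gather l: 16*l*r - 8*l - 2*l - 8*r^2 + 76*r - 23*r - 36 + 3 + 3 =l*(16*r - 10) - 8*r^2 + 53*r - 30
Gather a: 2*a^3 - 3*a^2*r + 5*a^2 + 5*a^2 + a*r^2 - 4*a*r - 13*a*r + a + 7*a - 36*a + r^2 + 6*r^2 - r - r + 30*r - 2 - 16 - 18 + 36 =2*a^3 + a^2*(10 - 3*r) + a*(r^2 - 17*r - 28) + 7*r^2 + 28*r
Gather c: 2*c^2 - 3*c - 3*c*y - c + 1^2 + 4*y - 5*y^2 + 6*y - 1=2*c^2 + c*(-3*y - 4) - 5*y^2 + 10*y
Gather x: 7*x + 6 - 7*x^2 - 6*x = -7*x^2 + x + 6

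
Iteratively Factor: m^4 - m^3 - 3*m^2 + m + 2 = (m - 1)*(m^3 - 3*m - 2) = (m - 2)*(m - 1)*(m^2 + 2*m + 1) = (m - 2)*(m - 1)*(m + 1)*(m + 1)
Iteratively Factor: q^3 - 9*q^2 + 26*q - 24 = (q - 2)*(q^2 - 7*q + 12) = (q - 4)*(q - 2)*(q - 3)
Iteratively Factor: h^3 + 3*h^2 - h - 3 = (h + 3)*(h^2 - 1) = (h - 1)*(h + 3)*(h + 1)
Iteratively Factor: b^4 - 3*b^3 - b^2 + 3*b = (b - 1)*(b^3 - 2*b^2 - 3*b) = (b - 1)*(b + 1)*(b^2 - 3*b) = b*(b - 1)*(b + 1)*(b - 3)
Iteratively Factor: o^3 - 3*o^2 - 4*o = (o - 4)*(o^2 + o) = (o - 4)*(o + 1)*(o)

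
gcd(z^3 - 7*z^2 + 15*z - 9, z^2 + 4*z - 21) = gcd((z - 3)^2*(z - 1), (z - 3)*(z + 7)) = z - 3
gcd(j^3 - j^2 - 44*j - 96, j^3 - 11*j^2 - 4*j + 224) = j^2 - 4*j - 32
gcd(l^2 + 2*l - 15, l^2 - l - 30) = l + 5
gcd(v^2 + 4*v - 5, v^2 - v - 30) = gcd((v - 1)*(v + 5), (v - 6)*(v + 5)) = v + 5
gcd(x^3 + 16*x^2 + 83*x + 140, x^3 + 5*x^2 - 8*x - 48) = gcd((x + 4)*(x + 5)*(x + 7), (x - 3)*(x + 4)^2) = x + 4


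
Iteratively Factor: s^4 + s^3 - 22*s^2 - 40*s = (s + 2)*(s^3 - s^2 - 20*s) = (s - 5)*(s + 2)*(s^2 + 4*s) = s*(s - 5)*(s + 2)*(s + 4)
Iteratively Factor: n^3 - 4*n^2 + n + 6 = (n + 1)*(n^2 - 5*n + 6) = (n - 3)*(n + 1)*(n - 2)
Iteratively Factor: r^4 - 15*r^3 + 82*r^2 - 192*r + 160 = (r - 4)*(r^3 - 11*r^2 + 38*r - 40) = (r - 5)*(r - 4)*(r^2 - 6*r + 8) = (r - 5)*(r - 4)*(r - 2)*(r - 4)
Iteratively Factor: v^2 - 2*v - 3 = (v - 3)*(v + 1)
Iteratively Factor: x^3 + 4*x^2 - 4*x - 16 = (x + 2)*(x^2 + 2*x - 8) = (x + 2)*(x + 4)*(x - 2)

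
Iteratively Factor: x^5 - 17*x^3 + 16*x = (x - 1)*(x^4 + x^3 - 16*x^2 - 16*x) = x*(x - 1)*(x^3 + x^2 - 16*x - 16) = x*(x - 1)*(x + 1)*(x^2 - 16) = x*(x - 1)*(x + 1)*(x + 4)*(x - 4)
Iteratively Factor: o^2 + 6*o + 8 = (o + 2)*(o + 4)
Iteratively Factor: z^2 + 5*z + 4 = (z + 4)*(z + 1)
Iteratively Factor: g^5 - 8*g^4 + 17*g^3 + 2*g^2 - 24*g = (g - 4)*(g^4 - 4*g^3 + g^2 + 6*g) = g*(g - 4)*(g^3 - 4*g^2 + g + 6) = g*(g - 4)*(g - 2)*(g^2 - 2*g - 3) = g*(g - 4)*(g - 2)*(g + 1)*(g - 3)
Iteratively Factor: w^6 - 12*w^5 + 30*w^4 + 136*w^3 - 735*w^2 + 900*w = (w + 4)*(w^5 - 16*w^4 + 94*w^3 - 240*w^2 + 225*w) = w*(w + 4)*(w^4 - 16*w^3 + 94*w^2 - 240*w + 225) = w*(w - 3)*(w + 4)*(w^3 - 13*w^2 + 55*w - 75) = w*(w - 3)^2*(w + 4)*(w^2 - 10*w + 25) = w*(w - 5)*(w - 3)^2*(w + 4)*(w - 5)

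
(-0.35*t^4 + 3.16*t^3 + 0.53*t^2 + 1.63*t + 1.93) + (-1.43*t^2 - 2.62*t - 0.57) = -0.35*t^4 + 3.16*t^3 - 0.9*t^2 - 0.99*t + 1.36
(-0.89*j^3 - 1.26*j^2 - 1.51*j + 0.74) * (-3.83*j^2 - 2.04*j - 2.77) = 3.4087*j^5 + 6.6414*j^4 + 10.819*j^3 + 3.7364*j^2 + 2.6731*j - 2.0498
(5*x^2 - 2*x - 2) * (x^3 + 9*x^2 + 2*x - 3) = 5*x^5 + 43*x^4 - 10*x^3 - 37*x^2 + 2*x + 6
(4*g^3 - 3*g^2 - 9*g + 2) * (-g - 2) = -4*g^4 - 5*g^3 + 15*g^2 + 16*g - 4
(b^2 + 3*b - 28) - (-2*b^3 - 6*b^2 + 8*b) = 2*b^3 + 7*b^2 - 5*b - 28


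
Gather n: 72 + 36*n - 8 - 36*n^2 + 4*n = -36*n^2 + 40*n + 64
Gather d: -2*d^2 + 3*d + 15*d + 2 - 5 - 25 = -2*d^2 + 18*d - 28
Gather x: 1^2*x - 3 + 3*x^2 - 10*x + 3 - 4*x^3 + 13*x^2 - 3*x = -4*x^3 + 16*x^2 - 12*x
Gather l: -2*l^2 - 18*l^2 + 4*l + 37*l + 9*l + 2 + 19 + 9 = -20*l^2 + 50*l + 30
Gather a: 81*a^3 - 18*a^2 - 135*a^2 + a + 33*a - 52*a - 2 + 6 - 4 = 81*a^3 - 153*a^2 - 18*a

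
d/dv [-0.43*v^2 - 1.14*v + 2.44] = -0.86*v - 1.14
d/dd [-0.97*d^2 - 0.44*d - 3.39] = -1.94*d - 0.44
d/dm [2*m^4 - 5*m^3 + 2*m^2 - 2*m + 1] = 8*m^3 - 15*m^2 + 4*m - 2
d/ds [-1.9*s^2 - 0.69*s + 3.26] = -3.8*s - 0.69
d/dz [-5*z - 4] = -5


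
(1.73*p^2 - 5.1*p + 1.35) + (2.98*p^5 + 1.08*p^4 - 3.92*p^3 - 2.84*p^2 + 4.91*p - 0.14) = 2.98*p^5 + 1.08*p^4 - 3.92*p^3 - 1.11*p^2 - 0.19*p + 1.21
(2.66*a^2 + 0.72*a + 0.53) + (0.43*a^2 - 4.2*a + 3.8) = 3.09*a^2 - 3.48*a + 4.33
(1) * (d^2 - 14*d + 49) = d^2 - 14*d + 49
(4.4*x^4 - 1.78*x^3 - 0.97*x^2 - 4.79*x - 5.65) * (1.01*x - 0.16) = 4.444*x^5 - 2.5018*x^4 - 0.6949*x^3 - 4.6827*x^2 - 4.9401*x + 0.904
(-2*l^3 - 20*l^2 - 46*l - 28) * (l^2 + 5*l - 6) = -2*l^5 - 30*l^4 - 134*l^3 - 138*l^2 + 136*l + 168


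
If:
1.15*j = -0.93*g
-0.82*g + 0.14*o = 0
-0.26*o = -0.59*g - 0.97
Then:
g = 1.04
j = -0.84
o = 6.09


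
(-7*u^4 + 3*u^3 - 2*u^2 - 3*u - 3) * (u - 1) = -7*u^5 + 10*u^4 - 5*u^3 - u^2 + 3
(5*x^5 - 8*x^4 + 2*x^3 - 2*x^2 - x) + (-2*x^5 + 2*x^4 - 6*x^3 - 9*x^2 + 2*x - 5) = 3*x^5 - 6*x^4 - 4*x^3 - 11*x^2 + x - 5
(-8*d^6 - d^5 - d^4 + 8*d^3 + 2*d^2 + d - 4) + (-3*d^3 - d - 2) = -8*d^6 - d^5 - d^4 + 5*d^3 + 2*d^2 - 6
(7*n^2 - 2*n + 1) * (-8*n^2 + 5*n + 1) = -56*n^4 + 51*n^3 - 11*n^2 + 3*n + 1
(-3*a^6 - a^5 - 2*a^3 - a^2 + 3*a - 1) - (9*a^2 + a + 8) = -3*a^6 - a^5 - 2*a^3 - 10*a^2 + 2*a - 9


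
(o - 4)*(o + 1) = o^2 - 3*o - 4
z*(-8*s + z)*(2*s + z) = -16*s^2*z - 6*s*z^2 + z^3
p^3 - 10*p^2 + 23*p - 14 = (p - 7)*(p - 2)*(p - 1)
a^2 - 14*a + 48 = (a - 8)*(a - 6)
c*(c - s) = c^2 - c*s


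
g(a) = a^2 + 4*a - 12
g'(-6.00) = -8.00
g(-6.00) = 0.00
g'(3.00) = 10.00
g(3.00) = 9.00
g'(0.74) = 5.48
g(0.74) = -8.49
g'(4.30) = 12.60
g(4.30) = 23.69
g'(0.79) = 5.58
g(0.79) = -8.22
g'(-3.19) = -2.38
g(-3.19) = -14.58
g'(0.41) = 4.82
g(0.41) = -10.19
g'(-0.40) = 3.20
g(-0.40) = -13.44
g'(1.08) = 6.16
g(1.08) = -6.51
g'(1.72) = 7.44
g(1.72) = -2.16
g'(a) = 2*a + 4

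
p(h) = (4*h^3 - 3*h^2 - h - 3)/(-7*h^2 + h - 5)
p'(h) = (14*h - 1)*(4*h^3 - 3*h^2 - h - 3)/(-7*h^2 + h - 5)^2 + (12*h^2 - 6*h - 1)/(-7*h^2 + h - 5)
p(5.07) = -2.42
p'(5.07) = -0.60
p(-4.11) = 2.57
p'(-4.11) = -0.60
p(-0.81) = 0.60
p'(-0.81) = -0.41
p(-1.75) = 1.13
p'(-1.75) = -0.62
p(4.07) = -1.82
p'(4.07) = -0.61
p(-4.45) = 2.77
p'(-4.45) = -0.59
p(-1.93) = 1.24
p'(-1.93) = -0.62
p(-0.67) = 0.55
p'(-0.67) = -0.30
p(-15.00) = 8.88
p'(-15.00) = -0.57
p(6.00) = -2.98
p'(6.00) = -0.59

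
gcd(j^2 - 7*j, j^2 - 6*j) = j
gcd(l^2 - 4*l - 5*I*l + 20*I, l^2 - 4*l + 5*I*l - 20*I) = l - 4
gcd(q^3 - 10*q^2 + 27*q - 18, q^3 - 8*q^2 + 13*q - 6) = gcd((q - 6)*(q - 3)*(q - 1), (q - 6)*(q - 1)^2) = q^2 - 7*q + 6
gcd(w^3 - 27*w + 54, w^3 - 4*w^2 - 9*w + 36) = w - 3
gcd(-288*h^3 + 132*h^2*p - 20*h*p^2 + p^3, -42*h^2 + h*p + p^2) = -6*h + p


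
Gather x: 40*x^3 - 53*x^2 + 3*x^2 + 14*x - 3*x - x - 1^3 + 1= 40*x^3 - 50*x^2 + 10*x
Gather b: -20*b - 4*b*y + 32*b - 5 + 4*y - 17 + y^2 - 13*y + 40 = b*(12 - 4*y) + y^2 - 9*y + 18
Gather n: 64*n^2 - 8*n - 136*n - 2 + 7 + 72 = 64*n^2 - 144*n + 77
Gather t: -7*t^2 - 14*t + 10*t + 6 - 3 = -7*t^2 - 4*t + 3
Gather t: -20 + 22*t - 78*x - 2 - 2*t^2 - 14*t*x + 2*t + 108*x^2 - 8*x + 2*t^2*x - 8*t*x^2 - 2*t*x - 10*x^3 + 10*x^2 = t^2*(2*x - 2) + t*(-8*x^2 - 16*x + 24) - 10*x^3 + 118*x^2 - 86*x - 22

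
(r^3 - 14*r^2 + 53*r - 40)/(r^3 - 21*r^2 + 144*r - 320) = (r - 1)/(r - 8)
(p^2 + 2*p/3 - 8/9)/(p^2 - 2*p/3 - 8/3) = (p - 2/3)/(p - 2)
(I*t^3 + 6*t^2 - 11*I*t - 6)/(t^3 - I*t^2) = I + 5/t - 6*I/t^2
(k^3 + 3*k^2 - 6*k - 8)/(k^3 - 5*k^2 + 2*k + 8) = (k + 4)/(k - 4)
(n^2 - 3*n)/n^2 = (n - 3)/n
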